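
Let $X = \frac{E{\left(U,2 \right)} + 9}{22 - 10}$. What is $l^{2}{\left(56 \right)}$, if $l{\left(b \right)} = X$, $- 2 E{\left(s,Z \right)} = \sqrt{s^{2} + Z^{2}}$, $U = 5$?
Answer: $\frac{\left(18 - \sqrt{29}\right)^{2}}{576} \approx 0.27627$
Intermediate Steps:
$E{\left(s,Z \right)} = - \frac{\sqrt{Z^{2} + s^{2}}}{2}$ ($E{\left(s,Z \right)} = - \frac{\sqrt{s^{2} + Z^{2}}}{2} = - \frac{\sqrt{Z^{2} + s^{2}}}{2}$)
$X = \frac{3}{4} - \frac{\sqrt{29}}{24}$ ($X = \frac{- \frac{\sqrt{2^{2} + 5^{2}}}{2} + 9}{22 - 10} = \frac{- \frac{\sqrt{4 + 25}}{2} + 9}{12} = \left(- \frac{\sqrt{29}}{2} + 9\right) \frac{1}{12} = \left(9 - \frac{\sqrt{29}}{2}\right) \frac{1}{12} = \frac{3}{4} - \frac{\sqrt{29}}{24} \approx 0.52562$)
$l{\left(b \right)} = \frac{3}{4} - \frac{\sqrt{29}}{24}$
$l^{2}{\left(56 \right)} = \left(\frac{3}{4} - \frac{\sqrt{29}}{24}\right)^{2}$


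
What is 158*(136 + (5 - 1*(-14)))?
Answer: 24490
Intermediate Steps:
158*(136 + (5 - 1*(-14))) = 158*(136 + (5 + 14)) = 158*(136 + 19) = 158*155 = 24490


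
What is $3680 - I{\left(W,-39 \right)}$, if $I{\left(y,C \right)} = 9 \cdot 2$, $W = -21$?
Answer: $3662$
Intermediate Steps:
$I{\left(y,C \right)} = 18$
$3680 - I{\left(W,-39 \right)} = 3680 - 18 = 3662$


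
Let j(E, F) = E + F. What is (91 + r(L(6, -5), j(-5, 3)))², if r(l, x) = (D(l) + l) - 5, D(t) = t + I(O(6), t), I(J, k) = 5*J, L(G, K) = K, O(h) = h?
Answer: 11236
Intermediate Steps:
D(t) = 30 + t (D(t) = t + 5*6 = t + 30 = 30 + t)
r(l, x) = 25 + 2*l (r(l, x) = ((30 + l) + l) - 5 = (30 + 2*l) - 5 = 25 + 2*l)
(91 + r(L(6, -5), j(-5, 3)))² = (91 + (25 + 2*(-5)))² = (91 + (25 - 10))² = (91 + 15)² = 106² = 11236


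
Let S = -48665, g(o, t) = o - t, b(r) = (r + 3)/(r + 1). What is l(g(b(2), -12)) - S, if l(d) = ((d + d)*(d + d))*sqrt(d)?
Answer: 48665 + 6724*sqrt(123)/27 ≈ 51427.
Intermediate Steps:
b(r) = (3 + r)/(1 + r)
l(d) = 4*d**(5/2) (l(d) = ((2*d)*(2*d))*sqrt(d) = (4*d**2)*sqrt(d) = 4*d**(5/2))
l(g(b(2), -12)) - S = 4*((3 + 2)/(1 + 2) - 1*(-12))**(5/2) - 1*(-48665) = 4*(5/3 + 12)**(5/2) + 48665 = 4*(41/3)**(5/2) + 48665 = 4*(1681*sqrt(123)/27) + 48665 = 6724*sqrt(123)/27 + 48665 = 48665 + 6724*sqrt(123)/27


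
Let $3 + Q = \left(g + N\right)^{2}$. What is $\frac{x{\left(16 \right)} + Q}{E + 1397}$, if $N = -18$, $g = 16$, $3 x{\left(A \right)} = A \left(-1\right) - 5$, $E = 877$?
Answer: $- \frac{1}{379} \approx -0.0026385$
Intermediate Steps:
$x{\left(A \right)} = - \frac{5}{3} - \frac{A}{3}$ ($x{\left(A \right)} = \frac{A \left(-1\right) - 5}{3} = \frac{- A - 5}{3} = \frac{-5 - A}{3} = - \frac{5}{3} - \frac{A}{3}$)
$Q = 1$ ($Q = -3 + \left(16 - 18\right)^{2} = -3 + \left(-2\right)^{2} = -3 + 4 = 1$)
$\frac{x{\left(16 \right)} + Q}{E + 1397} = \frac{\left(- \frac{5}{3} - \frac{16}{3}\right) + 1}{877 + 1397} = \frac{\left(- \frac{5}{3} - \frac{16}{3}\right) + 1}{2274} = \left(-7 + 1\right) \frac{1}{2274} = \left(-6\right) \frac{1}{2274} = - \frac{1}{379}$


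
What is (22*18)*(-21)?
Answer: -8316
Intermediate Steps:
(22*18)*(-21) = 396*(-21) = -8316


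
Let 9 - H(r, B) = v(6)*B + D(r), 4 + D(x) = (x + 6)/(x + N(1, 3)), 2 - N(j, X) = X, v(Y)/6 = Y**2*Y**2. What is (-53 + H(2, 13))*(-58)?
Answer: 5865888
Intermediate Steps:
v(Y) = 6*Y**4 (v(Y) = 6*(Y**2*Y**2) = 6*Y**4)
N(j, X) = 2 - X
D(x) = -4 + (6 + x)/(-1 + x) (D(x) = -4 + (x + 6)/(x + (2 - 1*3)) = -4 + (6 + x)/(x + (2 - 3)) = -4 + (6 + x)/(x - 1) = -4 + (6 + x)/(-1 + x))
H(r, B) = 9 - 7776*B - (10 - 3*r)/(-1 + r) (H(r, B) = 9 - ((6*6**4)*B + (10 - 3*r)/(-1 + r)) = 9 - ((6*1296)*B + (10 - 3*r)/(-1 + r)) = 9 - (7776*B + (10 - 3*r)/(-1 + r)) = 9 + (-7776*B - (10 - 3*r)/(-1 + r)) = 9 - 7776*B - (10 - 3*r)/(-1 + r))
(-53 + H(2, 13))*(-58) = (-53 + (-19 + 12*2 + 7776*13 - 7776*13*2)/(-1 + 2))*(-58) = (-53 + (-19 + 24 + 101088 - 202176)/1)*(-58) = (-53 + 1*(-101083))*(-58) = (-53 - 101083)*(-58) = -101136*(-58) = 5865888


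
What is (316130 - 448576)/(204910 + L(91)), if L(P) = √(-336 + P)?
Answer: -5427901972/8397621669 + 927122*I*√5/41988108345 ≈ -0.64636 + 4.9374e-5*I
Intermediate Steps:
(316130 - 448576)/(204910 + L(91)) = (316130 - 448576)/(204910 + √(-336 + 91)) = -132446/(204910 + √(-245)) = -132446/(204910 + 7*I*√5)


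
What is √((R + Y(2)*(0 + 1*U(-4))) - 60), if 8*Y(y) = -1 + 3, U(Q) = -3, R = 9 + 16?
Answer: I*√143/2 ≈ 5.9791*I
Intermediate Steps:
R = 25
Y(y) = ¼ (Y(y) = (-1 + 3)/8 = (⅛)*2 = ¼)
√((R + Y(2)*(0 + 1*U(-4))) - 60) = √((25 + (0 + 1*(-3))/4) - 60) = √((25 + (0 - 3)/4) - 60) = √((25 + (¼)*(-3)) - 60) = √((25 - ¾) - 60) = √(97/4 - 60) = √(-143/4) = I*√143/2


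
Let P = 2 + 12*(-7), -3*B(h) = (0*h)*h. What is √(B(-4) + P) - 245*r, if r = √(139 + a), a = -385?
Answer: I*(√82 - 245*√246) ≈ -3833.6*I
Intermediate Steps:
B(h) = 0 (B(h) = -0*h*h/3 = -0*h = -⅓*0 = 0)
P = -82 (P = 2 - 84 = -82)
r = I*√246 (r = √(139 - 385) = √(-246) = I*√246 ≈ 15.684*I)
√(B(-4) + P) - 245*r = √(0 - 82) - 245*I*√246 = √(-82) - 245*I*√246 = I*√82 - 245*I*√246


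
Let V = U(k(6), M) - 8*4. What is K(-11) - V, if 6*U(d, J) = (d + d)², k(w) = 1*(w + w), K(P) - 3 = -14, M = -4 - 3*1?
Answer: -75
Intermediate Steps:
M = -7 (M = -4 - 3 = -7)
K(P) = -11 (K(P) = 3 - 14 = -11)
k(w) = 2*w (k(w) = 1*(2*w) = 2*w)
U(d, J) = 2*d²/3 (U(d, J) = (d + d)²/6 = (2*d)²/6 = (4*d²)/6 = 2*d²/3)
V = 64 (V = 2*(2*6)²/3 - 8*4 = (⅔)*12² - 32 = (⅔)*144 - 32 = 96 - 32 = 64)
K(-11) - V = -11 - 1*64 = -11 - 64 = -75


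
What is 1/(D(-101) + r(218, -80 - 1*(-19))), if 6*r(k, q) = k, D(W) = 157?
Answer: 3/580 ≈ 0.0051724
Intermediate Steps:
r(k, q) = k/6
1/(D(-101) + r(218, -80 - 1*(-19))) = 1/(157 + (1/6)*218) = 1/(157 + 109/3) = 1/(580/3) = 3/580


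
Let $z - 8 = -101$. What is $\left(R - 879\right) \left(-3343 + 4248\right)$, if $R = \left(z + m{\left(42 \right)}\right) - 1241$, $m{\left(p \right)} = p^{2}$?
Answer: $-406345$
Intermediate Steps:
$z = -93$ ($z = 8 - 101 = -93$)
$R = 430$ ($R = \left(-93 + 42^{2}\right) - 1241 = \left(-93 + 1764\right) - 1241 = 1671 - 1241 = 430$)
$\left(R - 879\right) \left(-3343 + 4248\right) = \left(430 - 879\right) \left(-3343 + 4248\right) = \left(-449\right) 905 = -406345$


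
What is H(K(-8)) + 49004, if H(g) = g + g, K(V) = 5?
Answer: 49014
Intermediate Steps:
H(g) = 2*g
H(K(-8)) + 49004 = 2*5 + 49004 = 10 + 49004 = 49014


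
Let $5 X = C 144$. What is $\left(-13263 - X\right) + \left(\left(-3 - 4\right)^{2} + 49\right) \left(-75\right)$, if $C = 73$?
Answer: $- \frac{113577}{5} \approx -22715.0$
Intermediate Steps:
$X = \frac{10512}{5}$ ($X = \frac{73 \cdot 144}{5} = \frac{1}{5} \cdot 10512 = \frac{10512}{5} \approx 2102.4$)
$\left(-13263 - X\right) + \left(\left(-3 - 4\right)^{2} + 49\right) \left(-75\right) = \left(-13263 - \frac{10512}{5}\right) + \left(\left(-3 - 4\right)^{2} + 49\right) \left(-75\right) = - \frac{76827}{5} + \left(\left(-7\right)^{2} + 49\right) \left(-75\right) = - \frac{76827}{5} + \left(49 + 49\right) \left(-75\right) = - \frac{76827}{5} + 98 \left(-75\right) = - \frac{76827}{5} - 7350 = - \frac{113577}{5}$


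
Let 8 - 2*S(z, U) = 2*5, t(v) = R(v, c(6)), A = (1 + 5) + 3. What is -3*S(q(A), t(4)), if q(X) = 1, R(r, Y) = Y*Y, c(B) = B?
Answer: 3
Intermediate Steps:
R(r, Y) = Y**2
A = 9 (A = 6 + 3 = 9)
t(v) = 36 (t(v) = 6**2 = 36)
S(z, U) = -1 (S(z, U) = 4 - 5 = -1)
-3*S(q(A), t(4)) = -3*(-1) = 3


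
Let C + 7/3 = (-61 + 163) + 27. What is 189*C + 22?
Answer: 23962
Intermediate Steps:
C = 380/3 (C = -7/3 + ((-61 + 163) + 27) = -7/3 + (102 + 27) = -7/3 + 129 = 380/3 ≈ 126.67)
189*C + 22 = 189*(380/3) + 22 = 23940 + 22 = 23962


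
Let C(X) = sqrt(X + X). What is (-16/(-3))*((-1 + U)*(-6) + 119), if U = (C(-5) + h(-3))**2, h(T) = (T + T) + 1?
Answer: 560/3 + 320*I*sqrt(10) ≈ 186.67 + 1011.9*I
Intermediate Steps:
C(X) = sqrt(2)*sqrt(X) (C(X) = sqrt(2*X) = sqrt(2)*sqrt(X))
h(T) = 1 + 2*T (h(T) = 2*T + 1 = 1 + 2*T)
U = (-5 + I*sqrt(10))**2 (U = (sqrt(2)*sqrt(-5) + (1 + 2*(-3)))**2 = (sqrt(2)*(I*sqrt(5)) + (1 - 6))**2 = (I*sqrt(10) - 5)**2 = (-5 + I*sqrt(10))**2 ≈ 15.0 - 31.623*I)
(-16/(-3))*((-1 + U)*(-6) + 119) = (-16/(-3))*((-1 + (5 - I*sqrt(10))**2)*(-6) + 119) = (-16*(-1/3))*((6 - 6*(5 - I*sqrt(10))**2) + 119) = 16*(125 - 6*(5 - I*sqrt(10))**2)/3 = 2000/3 - 32*(5 - I*sqrt(10))**2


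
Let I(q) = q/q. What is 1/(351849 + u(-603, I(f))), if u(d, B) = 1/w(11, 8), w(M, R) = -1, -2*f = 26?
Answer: 1/351848 ≈ 2.8421e-6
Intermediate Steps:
f = -13 (f = -1/2*26 = -13)
I(q) = 1
u(d, B) = -1 (u(d, B) = 1/(-1) = -1)
1/(351849 + u(-603, I(f))) = 1/(351849 - 1) = 1/351848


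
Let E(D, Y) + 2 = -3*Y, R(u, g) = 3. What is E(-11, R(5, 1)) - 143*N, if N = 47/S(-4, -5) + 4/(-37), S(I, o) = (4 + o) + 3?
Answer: -248347/74 ≈ -3356.0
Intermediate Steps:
S(I, o) = 7 + o
N = 1731/74 (N = 47/(7 - 5) + 4/(-37) = 47/2 + 4*(-1/37) = 47*(1/2) - 4/37 = 47/2 - 4/37 = 1731/74 ≈ 23.392)
E(D, Y) = -2 - 3*Y
E(-11, R(5, 1)) - 143*N = (-2 - 3*3) - 143*1731/74 = (-2 - 9) - 247533/74 = -11 - 247533/74 = -248347/74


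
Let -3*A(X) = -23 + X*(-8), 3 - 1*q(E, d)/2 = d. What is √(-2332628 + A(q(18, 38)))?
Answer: I*√2332807 ≈ 1527.4*I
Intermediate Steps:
q(E, d) = 6 - 2*d
A(X) = 23/3 + 8*X/3 (A(X) = -(-23 + X*(-8))/3 = -(-23 - 8*X)/3 = 23/3 + 8*X/3)
√(-2332628 + A(q(18, 38))) = √(-2332628 + (23/3 + 8*(6 - 2*38)/3)) = √(-2332628 + (23/3 + 8*(6 - 76)/3)) = √(-2332628 + (23/3 + (8/3)*(-70))) = √(-2332628 + (23/3 - 560/3)) = √(-2332628 - 179) = √(-2332807) = I*√2332807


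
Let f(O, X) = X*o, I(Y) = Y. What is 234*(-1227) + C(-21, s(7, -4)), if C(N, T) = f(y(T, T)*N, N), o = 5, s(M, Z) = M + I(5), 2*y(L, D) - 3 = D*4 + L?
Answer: -287223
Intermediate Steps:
y(L, D) = 3/2 + L/2 + 2*D (y(L, D) = 3/2 + (D*4 + L)/2 = 3/2 + (4*D + L)/2 = 3/2 + (L + 4*D)/2 = 3/2 + (L/2 + 2*D) = 3/2 + L/2 + 2*D)
s(M, Z) = 5 + M (s(M, Z) = M + 5 = 5 + M)
f(O, X) = 5*X (f(O, X) = X*5 = 5*X)
C(N, T) = 5*N
234*(-1227) + C(-21, s(7, -4)) = 234*(-1227) + 5*(-21) = -287118 - 105 = -287223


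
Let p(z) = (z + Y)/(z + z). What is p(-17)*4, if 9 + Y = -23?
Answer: 98/17 ≈ 5.7647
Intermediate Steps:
Y = -32 (Y = -9 - 23 = -32)
p(z) = (-32 + z)/(2*z) (p(z) = (z - 32)/(z + z) = (-32 + z)/((2*z)) = (-32 + z)*(1/(2*z)) = (-32 + z)/(2*z))
p(-17)*4 = ((½)*(-32 - 17)/(-17))*4 = ((½)*(-1/17)*(-49))*4 = (49/34)*4 = 98/17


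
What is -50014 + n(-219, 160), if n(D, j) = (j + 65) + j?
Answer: -49629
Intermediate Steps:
n(D, j) = 65 + 2*j (n(D, j) = (65 + j) + j = 65 + 2*j)
-50014 + n(-219, 160) = -50014 + (65 + 2*160) = -50014 + (65 + 320) = -50014 + 385 = -49629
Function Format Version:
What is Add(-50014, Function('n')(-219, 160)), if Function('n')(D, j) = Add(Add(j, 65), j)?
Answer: -49629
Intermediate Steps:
Function('n')(D, j) = Add(65, Mul(2, j)) (Function('n')(D, j) = Add(Add(65, j), j) = Add(65, Mul(2, j)))
Add(-50014, Function('n')(-219, 160)) = Add(-50014, Add(65, Mul(2, 160))) = Add(-50014, Add(65, 320)) = Add(-50014, 385) = -49629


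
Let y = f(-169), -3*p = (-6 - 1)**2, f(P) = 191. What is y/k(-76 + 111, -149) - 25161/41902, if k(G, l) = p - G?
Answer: -995880/230461 ≈ -4.3213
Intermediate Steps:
p = -49/3 (p = -(-6 - 1)**2/3 = -1/3*(-7)**2 = -1/3*49 = -49/3 ≈ -16.333)
y = 191
k(G, l) = -49/3 - G
y/k(-76 + 111, -149) - 25161/41902 = 191/(-49/3 - (-76 + 111)) - 25161/41902 = 191/(-49/3 - 1*35) - 25161*1/41902 = 191/(-49/3 - 35) - 25161/41902 = 191/(-154/3) - 25161/41902 = 191*(-3/154) - 25161/41902 = -573/154 - 25161/41902 = -995880/230461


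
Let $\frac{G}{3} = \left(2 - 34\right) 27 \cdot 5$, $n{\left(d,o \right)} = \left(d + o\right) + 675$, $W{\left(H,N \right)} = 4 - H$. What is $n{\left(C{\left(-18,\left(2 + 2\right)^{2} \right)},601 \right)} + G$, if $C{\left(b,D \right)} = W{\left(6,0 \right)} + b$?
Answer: $-11704$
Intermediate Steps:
$C{\left(b,D \right)} = -2 + b$ ($C{\left(b,D \right)} = \left(4 - 6\right) + b = -2 + b$)
$n{\left(d,o \right)} = 675 + d + o$
$G = -12960$ ($G = 3 \left(2 - 34\right) 27 \cdot 5 = 3 \left(-32\right) 27 \cdot 5 = 3 \left(\left(-864\right) 5\right) = 3 \left(-4320\right) = -12960$)
$n{\left(C{\left(-18,\left(2 + 2\right)^{2} \right)},601 \right)} + G = \left(675 - 20 + 601\right) - 12960 = 1256 - 12960 = -11704$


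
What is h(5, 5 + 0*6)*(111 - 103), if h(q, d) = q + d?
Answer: 80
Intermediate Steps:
h(q, d) = d + q
h(5, 5 + 0*6)*(111 - 103) = ((5 + 0*6) + 5)*(111 - 103) = ((5 + 0) + 5)*8 = (5 + 5)*8 = 10*8 = 80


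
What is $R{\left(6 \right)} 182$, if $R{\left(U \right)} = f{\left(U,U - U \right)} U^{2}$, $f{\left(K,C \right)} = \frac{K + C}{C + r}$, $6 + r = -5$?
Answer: $- \frac{39312}{11} \approx -3573.8$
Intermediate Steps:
$r = -11$ ($r = -6 - 5 = -11$)
$f{\left(K,C \right)} = \frac{C + K}{-11 + C}$ ($f{\left(K,C \right)} = \frac{K + C}{C - 11} = \frac{C + K}{-11 + C}$)
$R{\left(U \right)} = - \frac{U^{3}}{11}$ ($R{\left(U \right)} = \frac{\left(U - U\right) + U}{-11 + \left(U - U\right)} U^{2} = \frac{0 + U}{-11 + 0} U^{2} = \frac{U}{-11} U^{2} = - \frac{U}{11} U^{2} = - \frac{U^{3}}{11}$)
$R{\left(6 \right)} 182 = - \frac{6^{3}}{11} \cdot 182 = \left(- \frac{1}{11}\right) 216 \cdot 182 = \left(- \frac{216}{11}\right) 182 = - \frac{39312}{11}$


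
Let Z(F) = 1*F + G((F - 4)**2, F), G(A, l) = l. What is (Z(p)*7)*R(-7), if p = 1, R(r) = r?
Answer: -98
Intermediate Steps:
Z(F) = 2*F (Z(F) = 1*F + F = F + F = 2*F)
(Z(p)*7)*R(-7) = ((2*1)*7)*(-7) = (2*7)*(-7) = 14*(-7) = -98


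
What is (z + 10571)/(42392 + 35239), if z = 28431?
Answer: 39002/77631 ≈ 0.50240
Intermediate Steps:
(z + 10571)/(42392 + 35239) = (28431 + 10571)/(42392 + 35239) = 39002/77631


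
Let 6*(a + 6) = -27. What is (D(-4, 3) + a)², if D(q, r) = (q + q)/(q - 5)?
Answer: 29929/324 ≈ 92.373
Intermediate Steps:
a = -21/2 (a = -6 + (⅙)*(-27) = -6 - 9/2 = -21/2 ≈ -10.500)
D(q, r) = 2*q/(-5 + q) (D(q, r) = (2*q)/(-5 + q) = 2*q/(-5 + q))
(D(-4, 3) + a)² = (2*(-4)/(-5 - 4) - 21/2)² = (2*(-4)/(-9) - 21/2)² = (2*(-4)*(-⅑) - 21/2)² = (8/9 - 21/2)² = (-173/18)² = 29929/324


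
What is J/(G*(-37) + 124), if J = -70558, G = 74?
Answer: 35279/1307 ≈ 26.992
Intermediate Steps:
J/(G*(-37) + 124) = -70558/(74*(-37) + 124) = -70558/(-2738 + 124) = -70558/(-2614) = -70558*(-1/2614) = 35279/1307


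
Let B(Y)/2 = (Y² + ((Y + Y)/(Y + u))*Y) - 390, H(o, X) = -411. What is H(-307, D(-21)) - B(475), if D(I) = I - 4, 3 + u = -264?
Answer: -23671437/52 ≈ -4.5522e+5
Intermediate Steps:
u = -267 (u = -3 - 264 = -267)
D(I) = -4 + I
B(Y) = -780 + 2*Y² + 4*Y²/(-267 + Y) (B(Y) = 2*((Y² + ((Y + Y)/(Y - 267))*Y) - 390) = 2*((Y² + ((2*Y)/(-267 + Y))*Y) - 390) = 2*((Y² + (2*Y/(-267 + Y))*Y) - 390) = 2*((Y² + 2*Y²/(-267 + Y)) - 390) = 2*(-390 + Y² + 2*Y²/(-267 + Y)) = -780 + 2*Y² + 4*Y²/(-267 + Y))
H(-307, D(-21)) - B(475) = -411 - 2*(104130 + 475³ - 390*475 - 265*475²)/(-267 + 475) = -411 - 2*(104130 + 107171875 - 185250 - 265*225625)/208 = -411 - 2*(104130 + 107171875 - 185250 - 59790625)/208 = -411 - 2*47300130/208 = -411 - 1*23650065/52 = -411 - 23650065/52 = -23671437/52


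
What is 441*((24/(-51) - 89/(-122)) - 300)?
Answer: -274153383/2074 ≈ -1.3219e+5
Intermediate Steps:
441*((24/(-51) - 89/(-122)) - 300) = 441*((24*(-1/51) - 89*(-1/122)) - 300) = 441*((-8/17 + 89/122) - 300) = 441*(537/2074 - 300) = 441*(-621663/2074) = -274153383/2074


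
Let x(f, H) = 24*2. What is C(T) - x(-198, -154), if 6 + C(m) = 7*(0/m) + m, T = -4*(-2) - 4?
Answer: -50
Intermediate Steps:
x(f, H) = 48
T = 4 (T = 8 - 4 = 4)
C(m) = -6 + m (C(m) = -6 + (7*(0/m) + m) = -6 + (7*0 + m) = -6 + (0 + m) = -6 + m)
C(T) - x(-198, -154) = (-6 + 4) - 1*48 = -2 - 48 = -50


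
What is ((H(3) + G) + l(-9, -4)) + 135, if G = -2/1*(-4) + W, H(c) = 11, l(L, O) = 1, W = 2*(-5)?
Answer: 145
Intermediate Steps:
W = -10
G = -2 (G = -2/1*(-4) - 10 = -2*1*(-4) - 10 = -2*(-4) - 10 = 8 - 10 = -2)
((H(3) + G) + l(-9, -4)) + 135 = ((11 - 2) + 1) + 135 = (9 + 1) + 135 = 10 + 135 = 145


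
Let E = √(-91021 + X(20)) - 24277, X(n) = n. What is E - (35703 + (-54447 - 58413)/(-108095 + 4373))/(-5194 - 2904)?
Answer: -3397923072331/139990126 + I*√91001 ≈ -24273.0 + 301.66*I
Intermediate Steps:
E = -24277 + I*√91001 (E = √(-91021 + 20) - 24277 = √(-91001) - 24277 = I*√91001 - 24277 = -24277 + I*√91001 ≈ -24277.0 + 301.66*I)
E - (35703 + (-54447 - 58413)/(-108095 + 4373))/(-5194 - 2904) = (-24277 + I*√91001) - (35703 + (-54447 - 58413)/(-108095 + 4373))/(-5194 - 2904) = (-24277 + I*√91001) - (35703 - 112860/(-103722))/(-8098) = (-24277 + I*√91001) - (35703 - 112860*(-1/103722))*(-1)/8098 = (-24277 + I*√91001) - (35703 + 18810/17287)*(-1)/8098 = (-24277 + I*√91001) - 617216571*(-1)/(17287*8098) = (-24277 + I*√91001) - 1*(-617216571/139990126) = (-24277 + I*√91001) + 617216571/139990126 = -3397923072331/139990126 + I*√91001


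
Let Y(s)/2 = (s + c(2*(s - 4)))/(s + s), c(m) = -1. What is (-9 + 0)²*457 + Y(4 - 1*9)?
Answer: 185091/5 ≈ 37018.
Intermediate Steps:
Y(s) = (-1 + s)/s (Y(s) = 2*((s - 1)/(s + s)) = 2*((-1 + s)/((2*s))) = 2*((-1 + s)*(1/(2*s))) = 2*((-1 + s)/(2*s)) = (-1 + s)/s)
(-9 + 0)²*457 + Y(4 - 1*9) = (-9 + 0)²*457 + (-1 + (4 - 1*9))/(4 - 1*9) = (-9)²*457 + (-1 + (4 - 9))/(4 - 9) = 81*457 + (-1 - 5)/(-5) = 37017 - ⅕*(-6) = 37017 + 6/5 = 185091/5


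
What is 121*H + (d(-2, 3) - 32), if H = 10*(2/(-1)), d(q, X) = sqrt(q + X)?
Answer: -2451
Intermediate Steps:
d(q, X) = sqrt(X + q)
H = -20 (H = 10*(2*(-1)) = 10*(-2) = -20)
121*H + (d(-2, 3) - 32) = 121*(-20) + (sqrt(3 - 2) - 32) = -2420 + (sqrt(1) - 32) = -2420 + (1 - 32) = -2420 - 31 = -2451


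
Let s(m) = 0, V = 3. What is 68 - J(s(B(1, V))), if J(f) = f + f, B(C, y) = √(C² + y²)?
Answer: 68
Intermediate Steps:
J(f) = 2*f
68 - J(s(B(1, V))) = 68 - 2*0 = 68 - 1*0 = 68 + 0 = 68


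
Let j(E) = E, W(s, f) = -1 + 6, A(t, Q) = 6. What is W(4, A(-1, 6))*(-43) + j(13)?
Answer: -202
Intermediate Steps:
W(s, f) = 5
W(4, A(-1, 6))*(-43) + j(13) = 5*(-43) + 13 = -215 + 13 = -202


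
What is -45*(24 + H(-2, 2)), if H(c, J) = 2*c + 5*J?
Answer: -1350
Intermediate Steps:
-45*(24 + H(-2, 2)) = -45*(24 + (2*(-2) + 5*2)) = -45*(24 + (-4 + 10)) = -45*(24 + 6) = -45*30 = -1350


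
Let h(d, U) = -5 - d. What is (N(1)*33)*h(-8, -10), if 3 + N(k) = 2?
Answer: -99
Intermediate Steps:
N(k) = -1 (N(k) = -3 + 2 = -1)
(N(1)*33)*h(-8, -10) = (-1*33)*(-5 - 1*(-8)) = -33*(-5 + 8) = -33*3 = -99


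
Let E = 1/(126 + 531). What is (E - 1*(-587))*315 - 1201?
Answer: 13410427/73 ≈ 1.8370e+5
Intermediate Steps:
E = 1/657 ≈ 0.0015221
(E - 1*(-587))*315 - 1201 = (1/657 - 1*(-587))*315 - 1201 = (1/657 + 587)*315 - 1201 = (385660/657)*315 - 1201 = 13498100/73 - 1201 = 13410427/73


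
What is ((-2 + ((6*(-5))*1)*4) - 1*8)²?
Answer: 16900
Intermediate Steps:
((-2 + ((6*(-5))*1)*4) - 1*8)² = ((-2 - 30*1*4) - 8)² = ((-2 - 30*4) - 8)² = ((-2 - 120) - 8)² = (-122 - 8)² = (-130)² = 16900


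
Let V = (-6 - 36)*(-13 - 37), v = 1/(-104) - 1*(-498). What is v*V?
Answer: 27190275/26 ≈ 1.0458e+6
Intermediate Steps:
v = 51791/104 (v = -1/104 + 498 = 51791/104 ≈ 497.99)
V = 2100 (V = -42*(-50) = 2100)
v*V = (51791/104)*2100 = 27190275/26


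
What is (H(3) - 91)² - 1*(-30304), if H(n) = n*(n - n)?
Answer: 38585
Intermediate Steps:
H(n) = 0 (H(n) = n*0 = 0)
(H(3) - 91)² - 1*(-30304) = (0 - 91)² - 1*(-30304) = (-91)² + 30304 = 8281 + 30304 = 38585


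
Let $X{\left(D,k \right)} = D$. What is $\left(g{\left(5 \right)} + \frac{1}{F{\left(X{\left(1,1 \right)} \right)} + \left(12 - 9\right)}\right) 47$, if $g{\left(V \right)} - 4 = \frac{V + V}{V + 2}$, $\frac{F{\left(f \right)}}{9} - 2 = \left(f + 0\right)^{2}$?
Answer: $\frac{53909}{210} \approx 256.71$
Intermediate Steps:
$F{\left(f \right)} = 18 + 9 f^{2}$ ($F{\left(f \right)} = 18 + 9 \left(f + 0\right)^{2} = 18 + 9 f^{2}$)
$g{\left(V \right)} = 4 + \frac{2 V}{2 + V}$ ($g{\left(V \right)} = 4 + \frac{V + V}{V + 2} = 4 + \frac{2 V}{2 + V}$)
$\left(g{\left(5 \right)} + \frac{1}{F{\left(X{\left(1,1 \right)} \right)} + \left(12 - 9\right)}\right) 47 = \left(\frac{2 \left(4 + 3 \cdot 5\right)}{2 + 5} + \frac{1}{\left(18 + 9 \cdot 1^{2}\right) + \left(12 - 9\right)}\right) 47 = \left(\frac{2 \left(4 + 15\right)}{7} + \frac{1}{\left(18 + 9 \cdot 1\right) + 3}\right) 47 = \left(2 \cdot \frac{1}{7} \cdot 19 + \frac{1}{\left(18 + 9\right) + 3}\right) 47 = \left(\frac{38}{7} + \frac{1}{27 + 3}\right) 47 = \left(\frac{38}{7} + \frac{1}{30}\right) 47 = \frac{1147}{210} \cdot 47 = \frac{53909}{210}$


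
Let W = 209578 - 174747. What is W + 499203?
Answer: 534034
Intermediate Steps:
W = 34831
W + 499203 = 34831 + 499203 = 534034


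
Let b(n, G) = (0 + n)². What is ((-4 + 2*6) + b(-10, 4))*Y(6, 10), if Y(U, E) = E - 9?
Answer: 108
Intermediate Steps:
b(n, G) = n²
Y(U, E) = -9 + E
((-4 + 2*6) + b(-10, 4))*Y(6, 10) = ((-4 + 2*6) + (-10)²)*(-9 + 10) = ((-4 + 12) + 100)*1 = (8 + 100)*1 = 108*1 = 108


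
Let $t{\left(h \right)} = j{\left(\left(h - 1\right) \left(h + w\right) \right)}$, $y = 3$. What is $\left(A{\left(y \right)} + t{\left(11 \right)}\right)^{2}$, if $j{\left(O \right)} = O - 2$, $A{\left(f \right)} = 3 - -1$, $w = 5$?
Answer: $26244$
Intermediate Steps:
$A{\left(f \right)} = 4$ ($A{\left(f \right)} = 3 + 1 = 4$)
$j{\left(O \right)} = -2 + O$
$t{\left(h \right)} = -2 + \left(-1 + h\right) \left(5 + h\right)$ ($t{\left(h \right)} = -2 + \left(h - 1\right) \left(h + 5\right) = -2 + \left(-1 + h\right) \left(5 + h\right)$)
$\left(A{\left(y \right)} + t{\left(11 \right)}\right)^{2} = \left(4 + \left(-7 + 11^{2} + 4 \cdot 11\right)\right)^{2} = \left(4 + \left(-7 + 121 + 44\right)\right)^{2} = \left(4 + 158\right)^{2} = 162^{2} = 26244$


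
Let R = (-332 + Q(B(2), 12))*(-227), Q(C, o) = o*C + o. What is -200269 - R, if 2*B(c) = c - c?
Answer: -272909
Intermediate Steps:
B(c) = 0 (B(c) = (c - c)/2 = (1/2)*0 = 0)
Q(C, o) = o + C*o (Q(C, o) = C*o + o = o + C*o)
R = 72640 (R = (-332 + 12*(1 + 0))*(-227) = (-332 + 12*1)*(-227) = (-332 + 12)*(-227) = -320*(-227) = 72640)
-200269 - R = -200269 - 1*72640 = -200269 - 72640 = -272909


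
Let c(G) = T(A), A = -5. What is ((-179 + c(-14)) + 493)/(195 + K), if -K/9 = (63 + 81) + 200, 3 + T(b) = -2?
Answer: -103/967 ≈ -0.10651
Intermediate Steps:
T(b) = -5 (T(b) = -3 - 2 = -5)
c(G) = -5
K = -3096 (K = -9*((63 + 81) + 200) = -9*(144 + 200) = -9*344 = -3096)
((-179 + c(-14)) + 493)/(195 + K) = ((-179 - 5) + 493)/(195 - 3096) = (-184 + 493)/(-2901) = 309*(-1/2901) = -103/967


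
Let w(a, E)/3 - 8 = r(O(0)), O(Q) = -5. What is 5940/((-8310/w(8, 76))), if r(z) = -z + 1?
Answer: -8316/277 ≈ -30.022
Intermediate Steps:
r(z) = 1 - z
w(a, E) = 42 (w(a, E) = 24 + 3*(1 - 1*(-5)) = 24 + 3*(1 + 5) = 24 + 3*6 = 24 + 18 = 42)
5940/((-8310/w(8, 76))) = 5940/((-8310/42)) = 5940/((-8310*1/42)) = 5940/(-1385/7) = 5940*(-7/1385) = -8316/277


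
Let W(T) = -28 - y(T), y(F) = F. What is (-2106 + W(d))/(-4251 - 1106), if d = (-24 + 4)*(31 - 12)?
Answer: 1754/5357 ≈ 0.32742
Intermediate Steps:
d = -380 (d = -20*19 = -380)
W(T) = -28 - T
(-2106 + W(d))/(-4251 - 1106) = (-2106 + (-28 - 1*(-380)))/(-4251 - 1106) = (-2106 + (-28 + 380))/(-5357) = (-2106 + 352)*(-1/5357) = -1754*(-1/5357) = 1754/5357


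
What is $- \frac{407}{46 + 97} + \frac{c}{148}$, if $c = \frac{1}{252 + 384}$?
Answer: $- \frac{3482723}{1223664} \approx -2.8461$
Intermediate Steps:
$c = \frac{1}{636} \approx 0.0015723$
$- \frac{407}{46 + 97} + \frac{c}{148} = - \frac{407}{46 + 97} + \frac{1}{636 \cdot 148} = - \frac{407}{143} + \frac{1}{636} \cdot \frac{1}{148} = \left(-407\right) \frac{1}{143} + \frac{1}{94128} = - \frac{37}{13} + \frac{1}{94128} = - \frac{3482723}{1223664}$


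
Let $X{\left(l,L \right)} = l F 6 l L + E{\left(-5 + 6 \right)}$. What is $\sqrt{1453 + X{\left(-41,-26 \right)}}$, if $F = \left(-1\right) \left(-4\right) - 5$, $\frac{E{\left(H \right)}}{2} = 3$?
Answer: $\sqrt{263695} \approx 513.51$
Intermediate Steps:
$E{\left(H \right)} = 6$ ($E{\left(H \right)} = 2 \cdot 3 = 6$)
$F = -1$ ($F = 4 - 5 = -1$)
$X{\left(l,L \right)} = 6 - 6 L l^{2}$ ($X{\left(l,L \right)} = l \left(-1\right) 6 l L + 6 = - l 6 l L + 6 = - 6 l l L + 6 = - 6 l^{2} L + 6 = - 6 L l^{2} + 6 = 6 - 6 L l^{2}$)
$\sqrt{1453 + X{\left(-41,-26 \right)}} = \sqrt{1453 - \left(-6 - 156 \left(-41\right)^{2}\right)} = \sqrt{1453 - \left(-6 - 262236\right)} = \sqrt{1453 + \left(6 + 262236\right)} = \sqrt{1453 + 262242} = \sqrt{263695}$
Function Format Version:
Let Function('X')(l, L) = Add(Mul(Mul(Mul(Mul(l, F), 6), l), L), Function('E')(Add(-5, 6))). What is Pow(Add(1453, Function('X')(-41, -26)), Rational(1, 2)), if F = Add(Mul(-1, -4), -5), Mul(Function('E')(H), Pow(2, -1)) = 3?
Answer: Pow(263695, Rational(1, 2)) ≈ 513.51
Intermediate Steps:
Function('E')(H) = 6 (Function('E')(H) = Mul(2, 3) = 6)
F = -1 (F = Add(4, -5) = -1)
Function('X')(l, L) = Add(6, Mul(-6, L, Pow(l, 2))) (Function('X')(l, L) = Add(Mul(Mul(Mul(Mul(l, -1), 6), l), L), 6) = Add(Mul(Mul(Mul(Mul(-1, l), 6), l), L), 6) = Add(Mul(Mul(Mul(-6, l), l), L), 6) = Add(Mul(Mul(-6, Pow(l, 2)), L), 6) = Add(Mul(-6, L, Pow(l, 2)), 6) = Add(6, Mul(-6, L, Pow(l, 2))))
Pow(Add(1453, Function('X')(-41, -26)), Rational(1, 2)) = Pow(Add(1453, Add(6, Mul(-6, -26, Pow(-41, 2)))), Rational(1, 2)) = Pow(Add(1453, Add(6, Mul(-6, -26, 1681))), Rational(1, 2)) = Pow(Add(1453, Add(6, 262236)), Rational(1, 2)) = Pow(Add(1453, 262242), Rational(1, 2)) = Pow(263695, Rational(1, 2))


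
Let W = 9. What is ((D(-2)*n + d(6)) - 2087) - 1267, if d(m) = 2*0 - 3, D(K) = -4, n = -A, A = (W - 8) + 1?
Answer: -3349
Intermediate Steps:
A = 2 (A = (9 - 8) + 1 = 1 + 1 = 2)
n = -2 (n = -1*2 = -2)
d(m) = -3 (d(m) = 0 - 3 = -3)
((D(-2)*n + d(6)) - 2087) - 1267 = ((-4*(-2) - 3) - 2087) - 1267 = ((8 - 3) - 2087) - 1267 = (5 - 2087) - 1267 = -2082 - 1267 = -3349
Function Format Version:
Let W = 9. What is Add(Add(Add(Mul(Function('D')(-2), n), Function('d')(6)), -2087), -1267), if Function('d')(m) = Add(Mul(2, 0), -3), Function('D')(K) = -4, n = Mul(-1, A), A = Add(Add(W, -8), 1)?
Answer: -3349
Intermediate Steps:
A = 2 (A = Add(Add(9, -8), 1) = Add(1, 1) = 2)
n = -2 (n = Mul(-1, 2) = -2)
Function('d')(m) = -3 (Function('d')(m) = Add(0, -3) = -3)
Add(Add(Add(Mul(Function('D')(-2), n), Function('d')(6)), -2087), -1267) = Add(Add(Add(Mul(-4, -2), -3), -2087), -1267) = Add(Add(Add(8, -3), -2087), -1267) = Add(Add(5, -2087), -1267) = Add(-2082, -1267) = -3349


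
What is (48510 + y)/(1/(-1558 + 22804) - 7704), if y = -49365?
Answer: 18165330/163679183 ≈ 0.11098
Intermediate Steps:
(48510 + y)/(1/(-1558 + 22804) - 7704) = (48510 - 49365)/(1/(-1558 + 22804) - 7704) = -855/(1/21246 - 7704) = -855/(-163679183/21246) = -855*(-21246/163679183) = 18165330/163679183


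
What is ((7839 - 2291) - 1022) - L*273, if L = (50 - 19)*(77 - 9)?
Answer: -570958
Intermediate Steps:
L = 2108 (L = 31*68 = 2108)
((7839 - 2291) - 1022) - L*273 = ((7839 - 2291) - 1022) - 2108*273 = (5548 - 1022) - 1*575484 = 4526 - 575484 = -570958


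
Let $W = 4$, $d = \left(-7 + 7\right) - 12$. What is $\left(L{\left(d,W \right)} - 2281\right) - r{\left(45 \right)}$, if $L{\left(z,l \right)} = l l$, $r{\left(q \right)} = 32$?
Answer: $-2297$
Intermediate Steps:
$d = -12$ ($d = 0 - 12 = -12$)
$L{\left(z,l \right)} = l^{2}$
$\left(L{\left(d,W \right)} - 2281\right) - r{\left(45 \right)} = \left(4^{2} - 2281\right) - 32 = \left(16 - 2281\right) - 32 = -2265 - 32 = -2297$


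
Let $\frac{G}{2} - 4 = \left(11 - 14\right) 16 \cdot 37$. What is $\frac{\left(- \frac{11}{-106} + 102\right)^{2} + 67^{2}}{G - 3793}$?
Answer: $- \frac{167575733}{82438532} \approx -2.0327$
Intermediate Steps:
$G = -3544$ ($G = 8 + 2 \left(11 - 14\right) 16 \cdot 37 = 8 + 2 \left(-3\right) 16 \cdot 37 = 8 + 2 \left(\left(-48\right) 37\right) = 8 + 2 \left(-1776\right) = 8 - 3552 = -3544$)
$\frac{\left(- \frac{11}{-106} + 102\right)^{2} + 67^{2}}{G - 3793} = \frac{\left(- \frac{11}{-106} + 102\right)^{2} + 67^{2}}{-3544 - 3793} = \frac{\left(\left(-11\right) \left(- \frac{1}{106}\right) + 102\right)^{2} + 4489}{-7337} = \left(\left(\frac{11}{106} + 102\right)^{2} + 4489\right) \left(- \frac{1}{7337}\right) = \left(\left(\frac{10823}{106}\right)^{2} + 4489\right) \left(- \frac{1}{7337}\right) = \left(\frac{117137329}{11236} + 4489\right) \left(- \frac{1}{7337}\right) = \frac{167575733}{11236} \left(- \frac{1}{7337}\right) = - \frac{167575733}{82438532}$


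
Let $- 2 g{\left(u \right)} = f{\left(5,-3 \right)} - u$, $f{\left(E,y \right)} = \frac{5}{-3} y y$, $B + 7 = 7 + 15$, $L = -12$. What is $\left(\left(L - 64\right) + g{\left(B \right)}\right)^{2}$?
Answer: $3721$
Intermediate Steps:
$B = 15$ ($B = -7 + \left(7 + 15\right) = -7 + 22 = 15$)
$f{\left(E,y \right)} = - \frac{5 y^{2}}{3}$ ($f{\left(E,y \right)} = 5 \left(- \frac{1}{3}\right) y y = - \frac{5 y}{3} y = - \frac{5 y^{2}}{3}$)
$g{\left(u \right)} = \frac{15}{2} + \frac{u}{2}$ ($g{\left(u \right)} = - \frac{- \frac{5 \left(-3\right)^{2}}{3} - u}{2} = - \frac{\left(- \frac{5}{3}\right) 9 - u}{2} = - \frac{-15 - u}{2} = \frac{15}{2} + \frac{u}{2}$)
$\left(\left(L - 64\right) + g{\left(B \right)}\right)^{2} = \left(\left(-12 - 64\right) + \left(\frac{15}{2} + \frac{1}{2} \cdot 15\right)\right)^{2} = \left(\left(-12 - 64\right) + \left(\frac{15}{2} + \frac{15}{2}\right)\right)^{2} = \left(-76 + 15\right)^{2} = \left(-61\right)^{2} = 3721$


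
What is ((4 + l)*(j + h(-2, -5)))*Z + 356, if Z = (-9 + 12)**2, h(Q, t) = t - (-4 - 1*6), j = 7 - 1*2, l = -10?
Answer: -184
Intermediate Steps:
j = 5 (j = 7 - 2 = 5)
h(Q, t) = 10 + t (h(Q, t) = t - (-4 - 6) = t - 1*(-10) = t + 10 = 10 + t)
Z = 9 (Z = 3**2 = 9)
((4 + l)*(j + h(-2, -5)))*Z + 356 = ((4 - 10)*(5 + (10 - 5)))*9 + 356 = -6*(5 + 5)*9 + 356 = -6*10*9 + 356 = -60*9 + 356 = -540 + 356 = -184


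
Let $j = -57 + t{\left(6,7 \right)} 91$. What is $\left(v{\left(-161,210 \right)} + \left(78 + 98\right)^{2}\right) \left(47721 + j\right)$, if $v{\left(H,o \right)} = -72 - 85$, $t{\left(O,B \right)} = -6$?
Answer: $1452129642$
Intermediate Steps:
$v{\left(H,o \right)} = -157$ ($v{\left(H,o \right)} = -72 - 85 = -157$)
$j = -603$ ($j = -57 - 546 = -603$)
$\left(v{\left(-161,210 \right)} + \left(78 + 98\right)^{2}\right) \left(47721 + j\right) = \left(-157 + \left(78 + 98\right)^{2}\right) \left(47721 - 603\right) = \left(-157 + 176^{2}\right) 47118 = \left(-157 + 30976\right) 47118 = 30819 \cdot 47118 = 1452129642$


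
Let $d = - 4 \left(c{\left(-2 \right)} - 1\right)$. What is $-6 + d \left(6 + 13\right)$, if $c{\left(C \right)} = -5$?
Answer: $450$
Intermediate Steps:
$d = 24$ ($d = - 4 \left(-5 - 1\right) = \left(-4\right) \left(-6\right) = 24$)
$-6 + d \left(6 + 13\right) = -6 + 24 \left(6 + 13\right) = -6 + 24 \cdot 19 = -6 + 456 = 450$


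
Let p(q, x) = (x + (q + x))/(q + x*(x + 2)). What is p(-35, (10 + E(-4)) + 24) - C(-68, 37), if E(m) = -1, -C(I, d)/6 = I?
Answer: -456929/1120 ≈ -407.97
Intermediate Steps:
C(I, d) = -6*I
p(q, x) = (q + 2*x)/(q + x*(2 + x))
p(-35, (10 + E(-4)) + 24) - C(-68, 37) = (-35 + 2*((10 - 1) + 24))/(-35 + ((10 - 1) + 24)² + 2*((10 - 1) + 24)) - (-6)*(-68) = (-35 + 2*(9 + 24))/(-35 + (9 + 24)² + 2*(9 + 24)) - 1*408 = (-35 + 2*33)/(-35 + 33² + 2*33) - 408 = (-35 + 66)/(-35 + 1089 + 66) - 408 = 31/1120 - 408 = -456929/1120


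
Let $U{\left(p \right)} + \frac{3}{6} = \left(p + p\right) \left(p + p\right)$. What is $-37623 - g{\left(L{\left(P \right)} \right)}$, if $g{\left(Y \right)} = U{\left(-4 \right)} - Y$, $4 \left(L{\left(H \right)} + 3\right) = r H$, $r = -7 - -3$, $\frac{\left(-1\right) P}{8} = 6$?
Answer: $- \frac{75283}{2} \approx -37642.0$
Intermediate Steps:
$P = -48$ ($P = \left(-8\right) 6 = -48$)
$r = -4$ ($r = -7 + 3 = -4$)
$L{\left(H \right)} = -3 - H$ ($L{\left(H \right)} = -3 + \frac{\left(-4\right) H}{4} = -3 - H$)
$U{\left(p \right)} = - \frac{1}{2} + 4 p^{2}$ ($U{\left(p \right)} = - \frac{1}{2} + \left(p + p\right) \left(p + p\right) = - \frac{1}{2} + 2 p 2 p = - \frac{1}{2} + 4 p^{2}$)
$g{\left(Y \right)} = \frac{127}{2} - Y$ ($g{\left(Y \right)} = \left(- \frac{1}{2} + 4 \left(-4\right)^{2}\right) - Y = \left(- \frac{1}{2} + 4 \cdot 16\right) - Y = \left(- \frac{1}{2} + 64\right) - Y = \frac{127}{2} - Y$)
$-37623 - g{\left(L{\left(P \right)} \right)} = -37623 - \left(\frac{127}{2} - \left(-3 - -48\right)\right) = -37623 - \left(\frac{127}{2} - \left(-3 + 48\right)\right) = -37623 - \left(\frac{127}{2} - 45\right) = -37623 - \frac{37}{2} = - \frac{75283}{2}$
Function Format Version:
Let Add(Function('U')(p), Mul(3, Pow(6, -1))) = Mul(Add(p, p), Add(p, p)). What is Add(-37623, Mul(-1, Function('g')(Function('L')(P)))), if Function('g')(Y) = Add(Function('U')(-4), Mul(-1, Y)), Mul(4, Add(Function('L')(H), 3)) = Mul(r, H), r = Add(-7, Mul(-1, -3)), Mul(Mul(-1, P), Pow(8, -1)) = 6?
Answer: Rational(-75283, 2) ≈ -37642.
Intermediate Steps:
P = -48 (P = Mul(-8, 6) = -48)
r = -4 (r = Add(-7, 3) = -4)
Function('L')(H) = Add(-3, Mul(-1, H)) (Function('L')(H) = Add(-3, Mul(Rational(1, 4), Mul(-4, H))) = Add(-3, Mul(-1, H)))
Function('U')(p) = Add(Rational(-1, 2), Mul(4, Pow(p, 2))) (Function('U')(p) = Add(Rational(-1, 2), Mul(Add(p, p), Add(p, p))) = Add(Rational(-1, 2), Mul(Mul(2, p), Mul(2, p))) = Add(Rational(-1, 2), Mul(4, Pow(p, 2))))
Function('g')(Y) = Add(Rational(127, 2), Mul(-1, Y)) (Function('g')(Y) = Add(Add(Rational(-1, 2), Mul(4, Pow(-4, 2))), Mul(-1, Y)) = Add(Add(Rational(-1, 2), Mul(4, 16)), Mul(-1, Y)) = Add(Add(Rational(-1, 2), 64), Mul(-1, Y)) = Add(Rational(127, 2), Mul(-1, Y)))
Add(-37623, Mul(-1, Function('g')(Function('L')(P)))) = Add(-37623, Mul(-1, Add(Rational(127, 2), Mul(-1, Add(-3, Mul(-1, -48)))))) = Add(-37623, Mul(-1, Add(Rational(127, 2), Mul(-1, Add(-3, 48))))) = Add(-37623, Mul(-1, Add(Rational(127, 2), Mul(-1, 45)))) = Add(-37623, Mul(-1, Add(Rational(127, 2), -45))) = Add(-37623, Mul(-1, Rational(37, 2))) = Add(-37623, Rational(-37, 2)) = Rational(-75283, 2)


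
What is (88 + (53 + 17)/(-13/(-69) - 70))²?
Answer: 175616312356/23203489 ≈ 7568.5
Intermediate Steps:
(88 + (53 + 17)/(-13/(-69) - 70))² = (88 + 70/(-13*(-1/69) - 70))² = (88 + 70/(13/69 - 70))² = (88 + 70/(-4817/69))² = (88 + 70*(-69/4817))² = (88 - 4830/4817)² = (419066/4817)² = 175616312356/23203489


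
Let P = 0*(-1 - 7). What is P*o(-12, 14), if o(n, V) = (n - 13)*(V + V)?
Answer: 0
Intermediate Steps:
o(n, V) = 2*V*(-13 + n) (o(n, V) = (-13 + n)*(2*V) = 2*V*(-13 + n))
P = 0 (P = 0*(-8) = 0)
P*o(-12, 14) = 0*(2*14*(-13 - 12)) = 0*(2*14*(-25)) = 0*(-700) = 0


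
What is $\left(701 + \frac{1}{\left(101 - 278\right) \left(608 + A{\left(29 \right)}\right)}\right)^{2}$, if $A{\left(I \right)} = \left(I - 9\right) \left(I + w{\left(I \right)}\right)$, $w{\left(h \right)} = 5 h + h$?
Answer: $\frac{335462718377359225}{682665927696} \approx 4.914 \cdot 10^{5}$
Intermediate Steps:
$w{\left(h \right)} = 6 h$
$A{\left(I \right)} = 7 I \left(-9 + I\right)$ ($A{\left(I \right)} = \left(I - 9\right) \left(I + 6 I\right) = \left(-9 + I\right) 7 I = 7 I \left(-9 + I\right)$)
$\left(701 + \frac{1}{\left(101 - 278\right) \left(608 + A{\left(29 \right)}\right)}\right)^{2} = \left(701 + \frac{1}{\left(101 - 278\right) \left(608 + 7 \cdot 29 \left(-9 + 29\right)\right)}\right)^{2} = \left(701 + \frac{1}{\left(-177\right) \left(608 + 7 \cdot 29 \cdot 20\right)}\right)^{2} = \left(701 + \frac{1}{\left(-177\right) \left(608 + 4060\right)}\right)^{2} = \left(701 + \frac{1}{\left(-177\right) 4668}\right)^{2} = \left(701 + \frac{1}{-826236}\right)^{2} = \left(701 - \frac{1}{826236}\right)^{2} = \left(\frac{579191435}{826236}\right)^{2} = \frac{335462718377359225}{682665927696}$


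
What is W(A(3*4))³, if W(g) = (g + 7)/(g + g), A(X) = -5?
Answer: -1/125 ≈ -0.0080000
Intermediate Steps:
W(g) = (7 + g)/(2*g) (W(g) = (7 + g)/((2*g)) = (7 + g)*(1/(2*g)) = (7 + g)/(2*g))
W(A(3*4))³ = ((½)*(7 - 5)/(-5))³ = ((½)*(-⅕)*2)³ = (-⅕)³ = -1/125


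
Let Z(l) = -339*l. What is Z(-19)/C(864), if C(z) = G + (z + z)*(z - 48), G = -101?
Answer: 6441/1409947 ≈ 0.0045683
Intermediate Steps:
C(z) = -101 + 2*z*(-48 + z) (C(z) = -101 + (z + z)*(z - 48) = -101 + (2*z)*(-48 + z) = -101 + 2*z*(-48 + z))
Z(-19)/C(864) = (-339*(-19))/(-101 - 96*864 + 2*864**2) = 6441/(-101 - 82944 + 2*746496) = 6441/(-101 - 82944 + 1492992) = 6441/1409947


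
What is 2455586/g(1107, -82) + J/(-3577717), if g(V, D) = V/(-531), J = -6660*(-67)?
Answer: -518338169737618/440059191 ≈ -1.1779e+6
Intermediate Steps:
J = 446220
g(V, D) = -V/531 (g(V, D) = V*(-1/531) = -V/531)
2455586/g(1107, -82) + J/(-3577717) = 2455586/((-1/531*1107)) + 446220/(-3577717) = 2455586/(-123/59) + 446220*(-1/3577717) = 2455586*(-59/123) - 446220/3577717 = -144879574/123 - 446220/3577717 = -518338169737618/440059191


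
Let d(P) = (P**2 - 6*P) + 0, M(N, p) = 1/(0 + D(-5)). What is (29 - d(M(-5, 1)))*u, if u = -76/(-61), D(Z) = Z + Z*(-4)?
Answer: 502664/13725 ≈ 36.624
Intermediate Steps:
D(Z) = -3*Z (D(Z) = Z - 4*Z = -3*Z)
M(N, p) = 1/15 (M(N, p) = 1/(0 - 3*(-5)) = 1/(0 + 15) = 1/15)
d(P) = P**2 - 6*P
u = 76/61 (u = -76*(-1/61) = 76/61 ≈ 1.2459)
(29 - d(M(-5, 1)))*u = (29 - (-6 + 1/15)/15)*(76/61) = (29 - (-89)/(15*15))*(76/61) = (29 - 1*(-89/225))*(76/61) = (29 + 89/225)*(76/61) = (6614/225)*(76/61) = 502664/13725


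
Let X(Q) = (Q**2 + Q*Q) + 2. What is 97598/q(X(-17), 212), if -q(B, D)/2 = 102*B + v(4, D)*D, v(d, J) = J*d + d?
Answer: -48799/239784 ≈ -0.20351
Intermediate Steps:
v(d, J) = d + J*d
X(Q) = 2 + 2*Q**2 (X(Q) = (Q**2 + Q**2) + 2 = 2*Q**2 + 2 = 2 + 2*Q**2)
q(B, D) = -204*B - 2*D*(4 + 4*D) (q(B, D) = -2*(102*B + (4*(1 + D))*D) = -2*(102*B + (4 + 4*D)*D) = -2*(102*B + D*(4 + 4*D)) = -204*B - 2*D*(4 + 4*D))
97598/q(X(-17), 212) = 97598/(-204*(2 + 2*(-17)**2) - 8*212*(1 + 212)) = 97598/(-204*(2 + 2*289) - 8*212*213) = 97598/(-204*(2 + 578) - 361248) = 97598/(-204*580 - 361248) = 97598/(-118320 - 361248) = 97598/(-479568) = 97598*(-1/479568) = -48799/239784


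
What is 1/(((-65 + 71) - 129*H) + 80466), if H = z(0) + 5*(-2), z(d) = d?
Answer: 1/81762 ≈ 1.2231e-5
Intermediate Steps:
H = -10 (H = 0 + 5*(-2) = 0 - 10 = -10)
1/(((-65 + 71) - 129*H) + 80466) = 1/(((-65 + 71) - 129*(-10)) + 80466) = 1/((6 + 1290) + 80466) = 1/(1296 + 80466) = 1/81762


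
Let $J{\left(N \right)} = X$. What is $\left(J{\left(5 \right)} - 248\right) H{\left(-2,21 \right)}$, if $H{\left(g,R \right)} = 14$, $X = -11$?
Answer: $-3626$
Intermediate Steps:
$J{\left(N \right)} = -11$
$\left(J{\left(5 \right)} - 248\right) H{\left(-2,21 \right)} = \left(-11 - 248\right) 14 = \left(-259\right) 14 = -3626$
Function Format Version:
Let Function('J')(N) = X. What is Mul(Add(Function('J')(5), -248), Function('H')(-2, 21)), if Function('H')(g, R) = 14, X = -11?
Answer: -3626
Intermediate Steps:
Function('J')(N) = -11
Mul(Add(Function('J')(5), -248), Function('H')(-2, 21)) = Mul(Add(-11, -248), 14) = Mul(-259, 14) = -3626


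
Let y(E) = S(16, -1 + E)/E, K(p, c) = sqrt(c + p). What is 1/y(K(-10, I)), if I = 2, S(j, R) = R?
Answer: 2*sqrt(2)/(I + 2*sqrt(2)) ≈ 0.88889 - 0.31427*I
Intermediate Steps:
y(E) = (-1 + E)/E
1/y(K(-10, I)) = 1/((-1 + sqrt(2 - 10))/(sqrt(2 - 10))) = 1/((-1 + sqrt(-8))/(sqrt(-8))) = 1/((-1 + 2*I*sqrt(2))/((2*I*sqrt(2)))) = 1/((-I*sqrt(2)/4)*(-1 + 2*I*sqrt(2))) = 1/(-I*sqrt(2)*(-1 + 2*I*sqrt(2))/4) = 2*I*sqrt(2)/(-1 + 2*I*sqrt(2))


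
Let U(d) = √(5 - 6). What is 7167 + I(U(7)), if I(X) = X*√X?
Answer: 7167 + I^(3/2) ≈ 7166.3 + 0.70711*I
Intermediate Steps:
U(d) = I (U(d) = √(-1) = I)
I(X) = X^(3/2)
7167 + I(U(7)) = 7167 + I^(3/2)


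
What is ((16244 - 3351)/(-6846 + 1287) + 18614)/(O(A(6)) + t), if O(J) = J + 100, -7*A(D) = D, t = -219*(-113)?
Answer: 724236331/966837957 ≈ 0.74908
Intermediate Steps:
t = 24747
A(D) = -D/7
O(J) = 100 + J
((16244 - 3351)/(-6846 + 1287) + 18614)/(O(A(6)) + t) = ((16244 - 3351)/(-6846 + 1287) + 18614)/((100 - 1/7*6) + 24747) = (12893/(-5559) + 18614)/((100 - 6/7) + 24747) = (12893*(-1/5559) + 18614)/(694/7 + 24747) = (-12893/5559 + 18614)/(173923/7) = (103462333/5559)*(7/173923) = 724236331/966837957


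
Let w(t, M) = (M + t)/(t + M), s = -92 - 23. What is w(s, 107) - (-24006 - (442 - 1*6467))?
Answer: 17982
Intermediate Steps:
s = -115
w(t, M) = 1 (w(t, M) = (M + t)/(M + t) = 1)
w(s, 107) - (-24006 - (442 - 1*6467)) = 1 - (-24006 - (442 - 1*6467)) = 1 - (-24006 - (442 - 6467)) = 1 - (-24006 - 1*(-6025)) = 1 - (-24006 + 6025) = 1 - 1*(-17981) = 1 + 17981 = 17982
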